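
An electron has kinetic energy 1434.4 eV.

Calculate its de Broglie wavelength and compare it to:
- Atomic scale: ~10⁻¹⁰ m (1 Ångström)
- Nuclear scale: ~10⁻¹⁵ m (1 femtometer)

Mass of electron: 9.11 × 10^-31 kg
λ = 3.24 × 10^-11 m, which is between nuclear and atomic scales.

Using λ = h/√(2mKE):

KE = 1434.4 eV = 2.298 × 10^-16 J

λ = h/√(2mKE)
λ = (6.626 × 10^-34 J·s) / √(2 × 9.11 × 10^-31 kg × 2.298 × 10^-16 J)
λ = 3.24 × 10^-11 m

Comparison:
- Atomic scale (10⁻¹⁰ m): λ is 0.32× this size
- Nuclear scale (10⁻¹⁵ m): λ is 3.2e+04× this size

The wavelength is between nuclear and atomic scales.

This wavelength is appropriate for probing atomic structure but too large for nuclear physics experiments.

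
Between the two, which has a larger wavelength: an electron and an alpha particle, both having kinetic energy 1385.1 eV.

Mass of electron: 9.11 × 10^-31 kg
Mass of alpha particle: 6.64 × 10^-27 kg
The electron has the longer wavelength.

Using λ = h/√(2mKE):

For electron: λ₁ = h/√(2m₁KE) = 3.30 × 10^-11 m
For alpha particle: λ₂ = h/√(2m₂KE) = 3.86 × 10^-13 m

Since λ ∝ 1/√m at constant kinetic energy, the lighter particle has the longer wavelength.

The electron has the longer de Broglie wavelength.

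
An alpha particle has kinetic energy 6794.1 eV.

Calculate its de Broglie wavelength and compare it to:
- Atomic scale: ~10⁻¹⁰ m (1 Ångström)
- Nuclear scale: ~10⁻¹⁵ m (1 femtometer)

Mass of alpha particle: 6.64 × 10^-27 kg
λ = 1.74 × 10^-13 m, which is between nuclear and atomic scales.

Using λ = h/√(2mKE):

KE = 6794.1 eV = 1.089 × 10^-15 J

λ = h/√(2mKE)
λ = (6.626 × 10^-34 J·s) / √(2 × 6.64 × 10^-27 kg × 1.089 × 10^-15 J)
λ = 1.74 × 10^-13 m

Comparison:
- Atomic scale (10⁻¹⁰ m): λ is 0.0017× this size
- Nuclear scale (10⁻¹⁵ m): λ is 1.7e+02× this size

The wavelength is between nuclear and atomic scales.

This wavelength is appropriate for probing atomic structure but too large for nuclear physics experiments.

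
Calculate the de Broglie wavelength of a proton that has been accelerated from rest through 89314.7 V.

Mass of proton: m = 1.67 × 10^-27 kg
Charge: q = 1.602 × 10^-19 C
9.58 × 10^-14 m

When a particle is accelerated through voltage V, it gains kinetic energy KE = qV.

The de Broglie wavelength is then λ = h/√(2mqV):

λ = h/√(2mqV)
λ = (6.626 × 10^-34 J·s) / √(2 × 1.67 × 10^-27 kg × 1.602 × 10^-19 C × 89314.7 V)
λ = 9.58 × 10^-14 m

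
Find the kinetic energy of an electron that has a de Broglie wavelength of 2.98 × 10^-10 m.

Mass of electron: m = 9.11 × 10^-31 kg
2.71 × 10^-18 J (or 16.9 eV)

From λ = h/√(2mKE), we solve for KE:

λ² = h²/(2mKE)
KE = h²/(2mλ²)
KE = (6.626 × 10^-34 J·s)² / (2 × 9.11 × 10^-31 kg × (2.98 × 10^-10 m)²)
KE = 2.71 × 10^-18 J
KE = 16.9 eV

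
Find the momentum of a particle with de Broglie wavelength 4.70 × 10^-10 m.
1.41 × 10^-24 kg·m/s

From the de Broglie relation λ = h/p, we solve for p:

p = h/λ
p = (6.626 × 10^-34 J·s) / (4.70 × 10^-10 m)
p = 1.41 × 10^-24 kg·m/s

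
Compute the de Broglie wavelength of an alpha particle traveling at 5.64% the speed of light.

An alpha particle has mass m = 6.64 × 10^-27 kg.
5.90 × 10^-15 m

Using the de Broglie relation λ = h/(mv):

v = 5.64% × c = 1.691 × 10^7 m/s

λ = h/(mv)
λ = (6.626 × 10^-34 J·s) / (6.64 × 10^-27 kg × 1.691 × 10^7 m/s)
λ = 5.90 × 10^-15 m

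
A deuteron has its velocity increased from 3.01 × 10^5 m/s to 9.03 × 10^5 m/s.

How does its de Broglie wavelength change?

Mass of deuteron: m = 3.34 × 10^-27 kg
The wavelength decreases by a factor of 3.

Using λ = h/(mv):

Initial wavelength: λ₁ = h/(mv₁) = 6.59 × 10^-13 m
Final wavelength: λ₂ = h/(mv₂) = 2.20 × 10^-13 m

Since λ ∝ 1/v, when velocity increases by a factor of 3, the wavelength decreases by a factor of 3.

λ₂/λ₁ = v₁/v₂ = 1/3

The wavelength decreases by a factor of 3.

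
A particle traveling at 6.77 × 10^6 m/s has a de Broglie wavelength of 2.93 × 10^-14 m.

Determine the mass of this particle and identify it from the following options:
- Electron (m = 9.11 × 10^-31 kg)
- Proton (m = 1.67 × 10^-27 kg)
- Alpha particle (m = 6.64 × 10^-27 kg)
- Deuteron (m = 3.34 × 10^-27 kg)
The particle is a deuteron.

From λ = h/(mv), solve for mass:

m = h/(λv)
m = (6.626 × 10^-34 J·s) / (2.93 × 10^-14 m × 6.77 × 10^6 m/s)
m = 3.34 × 10^-27 kg

Comparing with the listed masses, this is closest to a deuteron.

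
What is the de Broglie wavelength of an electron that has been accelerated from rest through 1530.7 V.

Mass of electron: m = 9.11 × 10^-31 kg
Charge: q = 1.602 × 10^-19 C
3.13 × 10^-11 m

When a particle is accelerated through voltage V, it gains kinetic energy KE = qV.

The de Broglie wavelength is then λ = h/√(2mqV):

λ = h/√(2mqV)
λ = (6.626 × 10^-34 J·s) / √(2 × 9.11 × 10^-31 kg × 1.602 × 10^-19 C × 1530.7 V)
λ = 3.13 × 10^-11 m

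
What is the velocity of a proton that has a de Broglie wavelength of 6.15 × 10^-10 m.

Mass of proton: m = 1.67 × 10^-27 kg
6.45 × 10^2 m/s

From the de Broglie relation λ = h/(mv), we solve for v:

v = h/(mλ)
v = (6.626 × 10^-34 J·s) / (1.67 × 10^-27 kg × 6.15 × 10^-10 m)
v = 6.45 × 10^2 m/s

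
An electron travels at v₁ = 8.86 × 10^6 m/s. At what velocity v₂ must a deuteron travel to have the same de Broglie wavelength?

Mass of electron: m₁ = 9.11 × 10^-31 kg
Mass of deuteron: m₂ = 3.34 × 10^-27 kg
v₂ = 2.42 × 10^3 m/s

For equal de Broglie wavelengths: λ₁ = λ₂

h/(m₁v₁) = h/(m₂v₂)
m₁v₁ = m₂v₂
v₂ = v₁ · (m₁/m₂)

v₂ = 8.86 × 10^6 m/s × (9.11 × 10^-31 kg / 3.34 × 10^-27 kg)
v₂ = 2.42 × 10^3 m/s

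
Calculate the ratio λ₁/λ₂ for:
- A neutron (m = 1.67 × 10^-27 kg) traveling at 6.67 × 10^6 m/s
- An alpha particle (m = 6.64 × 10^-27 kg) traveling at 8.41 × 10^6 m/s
λ₁/λ₂ = 5.01

Using λ = h/(mv):

λ₁ = h/(m₁v₁) = 5.95 × 10^-14 m
λ₂ = h/(m₂v₂) = 1.19 × 10^-14 m

Ratio λ₁/λ₂ = (m₂v₂)/(m₁v₁)
         = (6.64 × 10^-27 kg × 8.41 × 10^6 m/s) / (1.67 × 10^-27 kg × 6.67 × 10^6 m/s)
         = 5.01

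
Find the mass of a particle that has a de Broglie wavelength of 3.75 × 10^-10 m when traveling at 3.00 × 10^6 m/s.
5.89 × 10^-31 kg

From the de Broglie relation λ = h/(mv), we solve for m:

m = h/(λv)
m = (6.626 × 10^-34 J·s) / (3.75 × 10^-10 m × 3.00 × 10^6 m/s)
m = 5.89 × 10^-31 kg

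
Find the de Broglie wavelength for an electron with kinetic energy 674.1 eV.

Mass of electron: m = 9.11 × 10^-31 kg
4.72 × 10^-11 m

Using λ = h/√(2mKE):

First convert KE to Joules: KE = 674.1 eV = 1.080 × 10^-16 J

λ = h/√(2mKE)
λ = (6.626 × 10^-34 J·s) / √(2 × 9.11 × 10^-31 kg × 1.080 × 10^-16 J)
λ = 4.72 × 10^-11 m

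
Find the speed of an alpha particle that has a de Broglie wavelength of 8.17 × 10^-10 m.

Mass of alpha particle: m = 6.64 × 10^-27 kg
1.22 × 10^2 m/s

From the de Broglie relation λ = h/(mv), we solve for v:

v = h/(mλ)
v = (6.626 × 10^-34 J·s) / (6.64 × 10^-27 kg × 8.17 × 10^-10 m)
v = 1.22 × 10^2 m/s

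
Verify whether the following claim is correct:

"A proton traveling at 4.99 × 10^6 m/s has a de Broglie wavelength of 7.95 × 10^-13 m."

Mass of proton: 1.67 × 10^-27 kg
False

The claim is incorrect.

Using λ = h/(mv):
λ = (6.626 × 10^-34 J·s) / (1.67 × 10^-27 kg × 4.99 × 10^6 m/s)
λ = 7.95 × 10^-14 m

The actual wavelength differs from the claimed 7.95 × 10^-13 m.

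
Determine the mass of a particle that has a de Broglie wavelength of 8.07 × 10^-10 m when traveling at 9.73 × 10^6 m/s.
8.44 × 10^-32 kg

From the de Broglie relation λ = h/(mv), we solve for m:

m = h/(λv)
m = (6.626 × 10^-34 J·s) / (8.07 × 10^-10 m × 9.73 × 10^6 m/s)
m = 8.44 × 10^-32 kg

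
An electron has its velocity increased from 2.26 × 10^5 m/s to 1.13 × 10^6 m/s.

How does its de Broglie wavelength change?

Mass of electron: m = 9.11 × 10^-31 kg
The wavelength decreases by a factor of 5.

Using λ = h/(mv):

Initial wavelength: λ₁ = h/(mv₁) = 3.22 × 10^-9 m
Final wavelength: λ₂ = h/(mv₂) = 6.44 × 10^-10 m

Since λ ∝ 1/v, when velocity increases by a factor of 5, the wavelength decreases by a factor of 5.

λ₂/λ₁ = v₁/v₂ = 1/5

The wavelength decreases by a factor of 5.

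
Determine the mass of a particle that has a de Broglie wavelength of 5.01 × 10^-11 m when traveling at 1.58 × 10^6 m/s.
8.37 × 10^-30 kg

From the de Broglie relation λ = h/(mv), we solve for m:

m = h/(λv)
m = (6.626 × 10^-34 J·s) / (5.01 × 10^-11 m × 1.58 × 10^6 m/s)
m = 8.37 × 10^-30 kg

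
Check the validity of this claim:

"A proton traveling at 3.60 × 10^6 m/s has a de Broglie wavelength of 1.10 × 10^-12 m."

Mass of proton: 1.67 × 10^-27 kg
False

The claim is incorrect.

Using λ = h/(mv):
λ = (6.626 × 10^-34 J·s) / (1.67 × 10^-27 kg × 3.60 × 10^6 m/s)
λ = 1.10 × 10^-13 m

The actual wavelength differs from the claimed 1.10 × 10^-12 m.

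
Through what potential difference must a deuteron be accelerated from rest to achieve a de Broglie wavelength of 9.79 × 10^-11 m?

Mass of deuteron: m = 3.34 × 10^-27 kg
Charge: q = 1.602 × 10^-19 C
4.28 × 10^-2 V

From λ = h/√(2mqV), we solve for V:

λ² = h²/(2mqV)
V = h²/(2mqλ²)
V = (6.626 × 10^-34 J·s)² / (2 × 3.34 × 10^-27 kg × 1.602 × 10^-19 C × (9.79 × 10^-11 m)²)
V = 4.28 × 10^-2 V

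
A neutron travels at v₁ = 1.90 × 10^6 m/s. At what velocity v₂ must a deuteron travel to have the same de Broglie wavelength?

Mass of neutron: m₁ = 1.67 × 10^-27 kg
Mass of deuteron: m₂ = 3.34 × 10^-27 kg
v₂ = 9.50 × 10^5 m/s

For equal de Broglie wavelengths: λ₁ = λ₂

h/(m₁v₁) = h/(m₂v₂)
m₁v₁ = m₂v₂
v₂ = v₁ · (m₁/m₂)

v₂ = 1.90 × 10^6 m/s × (1.67 × 10^-27 kg / 3.34 × 10^-27 kg)
v₂ = 9.50 × 10^5 m/s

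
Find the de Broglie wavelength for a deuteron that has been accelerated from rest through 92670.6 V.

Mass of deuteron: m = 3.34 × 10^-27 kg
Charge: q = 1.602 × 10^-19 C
6.65 × 10^-14 m

When a particle is accelerated through voltage V, it gains kinetic energy KE = qV.

The de Broglie wavelength is then λ = h/√(2mqV):

λ = h/√(2mqV)
λ = (6.626 × 10^-34 J·s) / √(2 × 3.34 × 10^-27 kg × 1.602 × 10^-19 C × 92670.6 V)
λ = 6.65 × 10^-14 m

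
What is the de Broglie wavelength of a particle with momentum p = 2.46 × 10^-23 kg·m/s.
2.69 × 10^-11 m

Using the de Broglie relation λ = h/p:

λ = h/p
λ = (6.626 × 10^-34 J·s) / (2.46 × 10^-23 kg·m/s)
λ = 2.69 × 10^-11 m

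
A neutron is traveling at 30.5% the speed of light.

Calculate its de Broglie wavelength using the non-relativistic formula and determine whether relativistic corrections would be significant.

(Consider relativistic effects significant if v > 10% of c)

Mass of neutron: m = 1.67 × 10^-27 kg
Yes, relativistic corrections are needed.

Using the non-relativistic de Broglie formula λ = h/(mv):

v = 30.5% × c = 9.144 × 10^7 m/s

λ = h/(mv)
λ = (6.626 × 10^-34 J·s) / (1.67 × 10^-27 kg × 9.144 × 10^7 m/s)
λ = 4.34 × 10^-15 m

Since v = 30.5% of c > 10% of c, relativistic corrections ARE significant and the actual wavelength would differ from this non-relativistic estimate.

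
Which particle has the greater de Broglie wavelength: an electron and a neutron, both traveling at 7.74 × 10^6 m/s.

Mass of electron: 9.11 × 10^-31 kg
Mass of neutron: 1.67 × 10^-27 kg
The electron has the longer wavelength.

Using λ = h/(mv), since both particles have the same velocity, the wavelength depends only on mass.

For electron: λ₁ = h/(m₁v) = 9.40 × 10^-11 m
For neutron: λ₂ = h/(m₂v) = 5.13 × 10^-14 m

Since λ ∝ 1/m at constant velocity, the lighter particle has the longer wavelength.

The electron has the longer de Broglie wavelength.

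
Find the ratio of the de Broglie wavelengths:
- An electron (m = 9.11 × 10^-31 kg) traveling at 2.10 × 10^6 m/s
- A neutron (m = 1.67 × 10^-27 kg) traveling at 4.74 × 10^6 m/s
λ₁/λ₂ = 4.14 × 10^3

Using λ = h/(mv):

λ₁ = h/(m₁v₁) = 3.46 × 10^-10 m
λ₂ = h/(m₂v₂) = 8.37 × 10^-14 m

Ratio λ₁/λ₂ = (m₂v₂)/(m₁v₁)
         = (1.67 × 10^-27 kg × 4.74 × 10^6 m/s) / (9.11 × 10^-31 kg × 2.10 × 10^6 m/s)
         = 4.14 × 10^3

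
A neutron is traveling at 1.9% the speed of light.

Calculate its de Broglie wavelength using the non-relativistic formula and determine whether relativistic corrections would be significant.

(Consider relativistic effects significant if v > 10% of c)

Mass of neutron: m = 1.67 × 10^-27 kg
No, relativistic corrections are not needed.

Using the non-relativistic de Broglie formula λ = h/(mv):

v = 1.9% × c = 5.696 × 10^6 m/s

λ = h/(mv)
λ = (6.626 × 10^-34 J·s) / (1.67 × 10^-27 kg × 5.696 × 10^6 m/s)
λ = 6.97 × 10^-14 m

Since v = 1.9% of c < 10% of c, relativistic corrections are NOT significant and this non-relativistic result is a good approximation.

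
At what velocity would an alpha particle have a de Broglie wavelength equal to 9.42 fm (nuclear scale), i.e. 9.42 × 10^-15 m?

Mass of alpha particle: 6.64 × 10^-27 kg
1.06 × 10^7 m/s

From λ = h/(mv), solve for v:

v = h/(mλ)
v = (6.626 × 10^-34 J·s) / (6.64 × 10^-27 kg × 9.42 × 10^-15 m)
v = 1.06 × 10^7 m/s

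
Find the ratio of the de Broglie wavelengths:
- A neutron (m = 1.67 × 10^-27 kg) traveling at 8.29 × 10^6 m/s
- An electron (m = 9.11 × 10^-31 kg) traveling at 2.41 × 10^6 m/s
λ₁/λ₂ = 1.59 × 10^-4

Using λ = h/(mv):

λ₁ = h/(m₁v₁) = 4.79 × 10^-14 m
λ₂ = h/(m₂v₂) = 3.02 × 10^-10 m

Ratio λ₁/λ₂ = (m₂v₂)/(m₁v₁)
         = (9.11 × 10^-31 kg × 2.41 × 10^6 m/s) / (1.67 × 10^-27 kg × 8.29 × 10^6 m/s)
         = 1.59 × 10^-4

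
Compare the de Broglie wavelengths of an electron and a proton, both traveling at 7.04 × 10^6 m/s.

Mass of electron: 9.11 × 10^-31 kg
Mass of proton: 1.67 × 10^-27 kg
The electron has the longer wavelength.

Using λ = h/(mv), since both particles have the same velocity, the wavelength depends only on mass.

For electron: λ₁ = h/(m₁v) = 1.03 × 10^-10 m
For proton: λ₂ = h/(m₂v) = 5.64 × 10^-14 m

Since λ ∝ 1/m at constant velocity, the lighter particle has the longer wavelength.

The electron has the longer de Broglie wavelength.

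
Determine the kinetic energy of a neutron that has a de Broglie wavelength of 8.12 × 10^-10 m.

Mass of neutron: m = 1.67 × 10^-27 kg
1.99 × 10^-22 J (or 1.24 × 10^-3 eV)

From λ = h/√(2mKE), we solve for KE:

λ² = h²/(2mKE)
KE = h²/(2mλ²)
KE = (6.626 × 10^-34 J·s)² / (2 × 1.67 × 10^-27 kg × (8.12 × 10^-10 m)²)
KE = 1.99 × 10^-22 J
KE = 1.24 × 10^-3 eV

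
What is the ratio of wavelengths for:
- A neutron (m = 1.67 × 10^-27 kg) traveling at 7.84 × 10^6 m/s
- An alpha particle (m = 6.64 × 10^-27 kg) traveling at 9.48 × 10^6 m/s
λ₁/λ₂ = 4.81

Using λ = h/(mv):

λ₁ = h/(m₁v₁) = 5.06 × 10^-14 m
λ₂ = h/(m₂v₂) = 1.05 × 10^-14 m

Ratio λ₁/λ₂ = (m₂v₂)/(m₁v₁)
         = (6.64 × 10^-27 kg × 9.48 × 10^6 m/s) / (1.67 × 10^-27 kg × 7.84 × 10^6 m/s)
         = 4.81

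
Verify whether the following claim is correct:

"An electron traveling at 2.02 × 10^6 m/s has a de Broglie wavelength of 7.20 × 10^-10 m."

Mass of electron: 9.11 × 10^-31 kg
False

The claim is incorrect.

Using λ = h/(mv):
λ = (6.626 × 10^-34 J·s) / (9.11 × 10^-31 kg × 2.02 × 10^6 m/s)
λ = 3.60 × 10^-10 m

The actual wavelength differs from the claimed 7.20 × 10^-10 m.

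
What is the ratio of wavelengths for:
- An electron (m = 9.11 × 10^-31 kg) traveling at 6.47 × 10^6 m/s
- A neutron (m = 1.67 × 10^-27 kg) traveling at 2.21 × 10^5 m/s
λ₁/λ₂ = 62.6

Using λ = h/(mv):

λ₁ = h/(m₁v₁) = 1.12 × 10^-10 m
λ₂ = h/(m₂v₂) = 1.80 × 10^-12 m

Ratio λ₁/λ₂ = (m₂v₂)/(m₁v₁)
         = (1.67 × 10^-27 kg × 2.21 × 10^5 m/s) / (9.11 × 10^-31 kg × 6.47 × 10^6 m/s)
         = 62.6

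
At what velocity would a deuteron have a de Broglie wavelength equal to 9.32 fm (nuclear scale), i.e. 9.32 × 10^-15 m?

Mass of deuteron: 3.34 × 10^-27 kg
2.13 × 10^7 m/s

From λ = h/(mv), solve for v:

v = h/(mλ)
v = (6.626 × 10^-34 J·s) / (3.34 × 10^-27 kg × 9.32 × 10^-15 m)
v = 2.13 × 10^7 m/s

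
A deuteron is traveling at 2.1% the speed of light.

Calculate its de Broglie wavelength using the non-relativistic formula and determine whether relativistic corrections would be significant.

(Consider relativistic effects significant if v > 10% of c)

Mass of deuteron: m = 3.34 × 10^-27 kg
No, relativistic corrections are not needed.

Using the non-relativistic de Broglie formula λ = h/(mv):

v = 2.1% × c = 6.296 × 10^6 m/s

λ = h/(mv)
λ = (6.626 × 10^-34 J·s) / (3.34 × 10^-27 kg × 6.296 × 10^6 m/s)
λ = 3.15 × 10^-14 m

Since v = 2.1% of c < 10% of c, relativistic corrections are NOT significant and this non-relativistic result is a good approximation.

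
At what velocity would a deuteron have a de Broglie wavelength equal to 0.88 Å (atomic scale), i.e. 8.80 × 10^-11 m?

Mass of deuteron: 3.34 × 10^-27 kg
2.25 × 10^3 m/s

From λ = h/(mv), solve for v:

v = h/(mλ)
v = (6.626 × 10^-34 J·s) / (3.34 × 10^-27 kg × 8.80 × 10^-11 m)
v = 2.25 × 10^3 m/s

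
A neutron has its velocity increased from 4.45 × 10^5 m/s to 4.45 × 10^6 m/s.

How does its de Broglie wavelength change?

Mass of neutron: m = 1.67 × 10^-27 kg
The wavelength decreases by a factor of 10.

Using λ = h/(mv):

Initial wavelength: λ₁ = h/(mv₁) = 8.92 × 10^-13 m
Final wavelength: λ₂ = h/(mv₂) = 8.92 × 10^-14 m

Since λ ∝ 1/v, when velocity increases by a factor of 10, the wavelength decreases by a factor of 10.

λ₂/λ₁ = v₁/v₂ = 1/10

The wavelength decreases by a factor of 10.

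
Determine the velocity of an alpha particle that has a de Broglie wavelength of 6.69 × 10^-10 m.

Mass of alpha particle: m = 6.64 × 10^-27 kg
1.49 × 10^2 m/s

From the de Broglie relation λ = h/(mv), we solve for v:

v = h/(mλ)
v = (6.626 × 10^-34 J·s) / (6.64 × 10^-27 kg × 6.69 × 10^-10 m)
v = 1.49 × 10^2 m/s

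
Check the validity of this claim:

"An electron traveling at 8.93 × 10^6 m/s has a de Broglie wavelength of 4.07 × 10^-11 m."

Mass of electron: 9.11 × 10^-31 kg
False

The claim is incorrect.

Using λ = h/(mv):
λ = (6.626 × 10^-34 J·s) / (9.11 × 10^-31 kg × 8.93 × 10^6 m/s)
λ = 8.14 × 10^-11 m

The actual wavelength differs from the claimed 4.07 × 10^-11 m.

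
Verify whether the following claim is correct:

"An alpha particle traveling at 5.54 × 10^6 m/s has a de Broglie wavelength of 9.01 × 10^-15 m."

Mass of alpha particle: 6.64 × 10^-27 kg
False

The claim is incorrect.

Using λ = h/(mv):
λ = (6.626 × 10^-34 J·s) / (6.64 × 10^-27 kg × 5.54 × 10^6 m/s)
λ = 1.80 × 10^-14 m

The actual wavelength differs from the claimed 9.01 × 10^-15 m.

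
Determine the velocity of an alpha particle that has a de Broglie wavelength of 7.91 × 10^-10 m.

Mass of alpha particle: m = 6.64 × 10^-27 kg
1.26 × 10^2 m/s

From the de Broglie relation λ = h/(mv), we solve for v:

v = h/(mλ)
v = (6.626 × 10^-34 J·s) / (6.64 × 10^-27 kg × 7.91 × 10^-10 m)
v = 1.26 × 10^2 m/s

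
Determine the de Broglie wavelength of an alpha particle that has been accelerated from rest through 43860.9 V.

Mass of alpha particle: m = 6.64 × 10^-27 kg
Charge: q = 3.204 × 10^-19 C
4.85 × 10^-14 m

When a particle is accelerated through voltage V, it gains kinetic energy KE = qV.

The de Broglie wavelength is then λ = h/√(2mqV):

λ = h/√(2mqV)
λ = (6.626 × 10^-34 J·s) / √(2 × 6.64 × 10^-27 kg × 3.204 × 10^-19 C × 43860.9 V)
λ = 4.85 × 10^-14 m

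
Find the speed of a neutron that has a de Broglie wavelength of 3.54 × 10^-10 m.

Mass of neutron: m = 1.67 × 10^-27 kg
1.12 × 10^3 m/s

From the de Broglie relation λ = h/(mv), we solve for v:

v = h/(mλ)
v = (6.626 × 10^-34 J·s) / (1.67 × 10^-27 kg × 3.54 × 10^-10 m)
v = 1.12 × 10^3 m/s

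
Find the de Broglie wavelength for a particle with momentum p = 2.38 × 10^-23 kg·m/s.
2.78 × 10^-11 m

Using the de Broglie relation λ = h/p:

λ = h/p
λ = (6.626 × 10^-34 J·s) / (2.38 × 10^-23 kg·m/s)
λ = 2.78 × 10^-11 m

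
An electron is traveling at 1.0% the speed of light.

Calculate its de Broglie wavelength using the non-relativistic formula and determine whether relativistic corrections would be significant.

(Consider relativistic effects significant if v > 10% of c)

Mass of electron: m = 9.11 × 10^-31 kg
No, relativistic corrections are not needed.

Using the non-relativistic de Broglie formula λ = h/(mv):

v = 1.0% × c = 2.998 × 10^6 m/s

λ = h/(mv)
λ = (6.626 × 10^-34 J·s) / (9.11 × 10^-31 kg × 2.998 × 10^6 m/s)
λ = 2.43 × 10^-10 m

Since v = 1.0% of c < 10% of c, relativistic corrections are NOT significant and this non-relativistic result is a good approximation.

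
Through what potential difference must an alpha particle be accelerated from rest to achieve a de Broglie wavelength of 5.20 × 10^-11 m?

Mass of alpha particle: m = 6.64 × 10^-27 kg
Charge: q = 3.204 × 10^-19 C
3.82 × 10^-2 V

From λ = h/√(2mqV), we solve for V:

λ² = h²/(2mqV)
V = h²/(2mqλ²)
V = (6.626 × 10^-34 J·s)² / (2 × 6.64 × 10^-27 kg × 3.204 × 10^-19 C × (5.20 × 10^-11 m)²)
V = 3.82 × 10^-2 V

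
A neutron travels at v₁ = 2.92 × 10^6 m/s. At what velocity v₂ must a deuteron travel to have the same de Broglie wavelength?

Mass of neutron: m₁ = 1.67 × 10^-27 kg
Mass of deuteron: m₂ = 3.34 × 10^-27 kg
v₂ = 1.46 × 10^6 m/s

For equal de Broglie wavelengths: λ₁ = λ₂

h/(m₁v₁) = h/(m₂v₂)
m₁v₁ = m₂v₂
v₂ = v₁ · (m₁/m₂)

v₂ = 2.92 × 10^6 m/s × (1.67 × 10^-27 kg / 3.34 × 10^-27 kg)
v₂ = 1.46 × 10^6 m/s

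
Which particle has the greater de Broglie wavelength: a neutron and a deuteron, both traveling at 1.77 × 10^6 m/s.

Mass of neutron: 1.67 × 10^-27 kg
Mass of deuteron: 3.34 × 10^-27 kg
The neutron has the longer wavelength.

Using λ = h/(mv), since both particles have the same velocity, the wavelength depends only on mass.

For neutron: λ₁ = h/(m₁v) = 2.24 × 10^-13 m
For deuteron: λ₂ = h/(m₂v) = 1.12 × 10^-13 m

Since λ ∝ 1/m at constant velocity, the lighter particle has the longer wavelength.

The neutron has the longer de Broglie wavelength.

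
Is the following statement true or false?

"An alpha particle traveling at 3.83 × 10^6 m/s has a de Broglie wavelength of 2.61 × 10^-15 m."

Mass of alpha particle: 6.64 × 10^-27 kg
False

The claim is incorrect.

Using λ = h/(mv):
λ = (6.626 × 10^-34 J·s) / (6.64 × 10^-27 kg × 3.83 × 10^6 m/s)
λ = 2.61 × 10^-14 m

The actual wavelength differs from the claimed 2.61 × 10^-15 m.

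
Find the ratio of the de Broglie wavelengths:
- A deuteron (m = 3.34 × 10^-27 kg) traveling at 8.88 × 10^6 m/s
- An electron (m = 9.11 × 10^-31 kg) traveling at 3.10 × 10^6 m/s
λ₁/λ₂ = 9.52 × 10^-5

Using λ = h/(mv):

λ₁ = h/(m₁v₁) = 2.23 × 10^-14 m
λ₂ = h/(m₂v₂) = 2.35 × 10^-10 m

Ratio λ₁/λ₂ = (m₂v₂)/(m₁v₁)
         = (9.11 × 10^-31 kg × 3.10 × 10^6 m/s) / (3.34 × 10^-27 kg × 8.88 × 10^6 m/s)
         = 9.52 × 10^-5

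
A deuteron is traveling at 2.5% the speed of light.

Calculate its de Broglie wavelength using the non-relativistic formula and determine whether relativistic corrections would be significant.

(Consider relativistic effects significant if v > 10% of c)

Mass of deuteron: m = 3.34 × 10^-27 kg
No, relativistic corrections are not needed.

Using the non-relativistic de Broglie formula λ = h/(mv):

v = 2.5% × c = 7.495 × 10^6 m/s

λ = h/(mv)
λ = (6.626 × 10^-34 J·s) / (3.34 × 10^-27 kg × 7.495 × 10^6 m/s)
λ = 2.65 × 10^-14 m

Since v = 2.5% of c < 10% of c, relativistic corrections are NOT significant and this non-relativistic result is a good approximation.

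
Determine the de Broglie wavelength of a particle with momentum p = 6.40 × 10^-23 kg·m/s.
1.04 × 10^-11 m

Using the de Broglie relation λ = h/p:

λ = h/p
λ = (6.626 × 10^-34 J·s) / (6.40 × 10^-23 kg·m/s)
λ = 1.04 × 10^-11 m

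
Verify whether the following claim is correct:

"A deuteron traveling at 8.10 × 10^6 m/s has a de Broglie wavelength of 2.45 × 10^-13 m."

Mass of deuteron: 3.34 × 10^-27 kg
False

The claim is incorrect.

Using λ = h/(mv):
λ = (6.626 × 10^-34 J·s) / (3.34 × 10^-27 kg × 8.10 × 10^6 m/s)
λ = 2.45 × 10^-14 m

The actual wavelength differs from the claimed 2.45 × 10^-13 m.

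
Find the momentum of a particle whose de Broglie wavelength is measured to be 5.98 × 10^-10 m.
1.11 × 10^-24 kg·m/s

From the de Broglie relation λ = h/p, we solve for p:

p = h/λ
p = (6.626 × 10^-34 J·s) / (5.98 × 10^-10 m)
p = 1.11 × 10^-24 kg·m/s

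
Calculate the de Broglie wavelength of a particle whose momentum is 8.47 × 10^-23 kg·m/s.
7.82 × 10^-12 m

Using the de Broglie relation λ = h/p:

λ = h/p
λ = (6.626 × 10^-34 J·s) / (8.47 × 10^-23 kg·m/s)
λ = 7.82 × 10^-12 m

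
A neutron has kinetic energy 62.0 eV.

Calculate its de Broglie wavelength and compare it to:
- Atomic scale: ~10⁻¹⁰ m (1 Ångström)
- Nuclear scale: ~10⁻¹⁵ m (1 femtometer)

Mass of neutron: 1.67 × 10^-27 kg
λ = 3.64 × 10^-12 m, which is between nuclear and atomic scales.

Using λ = h/√(2mKE):

KE = 62.0 eV = 9.933 × 10^-18 J

λ = h/√(2mKE)
λ = (6.626 × 10^-34 J·s) / √(2 × 1.67 × 10^-27 kg × 9.933 × 10^-18 J)
λ = 3.64 × 10^-12 m

Comparison:
- Atomic scale (10⁻¹⁰ m): λ is 0.036× this size
- Nuclear scale (10⁻¹⁵ m): λ is 3.6e+03× this size

The wavelength is between nuclear and atomic scales.

This wavelength is appropriate for probing atomic structure but too large for nuclear physics experiments.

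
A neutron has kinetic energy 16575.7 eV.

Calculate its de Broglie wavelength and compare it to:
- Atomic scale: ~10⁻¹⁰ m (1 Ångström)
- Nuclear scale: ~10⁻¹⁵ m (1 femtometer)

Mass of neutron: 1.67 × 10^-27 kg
λ = 2.22 × 10^-13 m, which is between nuclear and atomic scales.

Using λ = h/√(2mKE):

KE = 16575.7 eV = 2.656 × 10^-15 J

λ = h/√(2mKE)
λ = (6.626 × 10^-34 J·s) / √(2 × 1.67 × 10^-27 kg × 2.656 × 10^-15 J)
λ = 2.22 × 10^-13 m

Comparison:
- Atomic scale (10⁻¹⁰ m): λ is 0.0022× this size
- Nuclear scale (10⁻¹⁵ m): λ is 2.2e+02× this size

The wavelength is between nuclear and atomic scales.

This wavelength is appropriate for probing atomic structure but too large for nuclear physics experiments.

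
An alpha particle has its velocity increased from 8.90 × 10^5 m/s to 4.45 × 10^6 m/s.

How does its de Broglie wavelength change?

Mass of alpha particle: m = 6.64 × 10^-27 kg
The wavelength decreases by a factor of 5.

Using λ = h/(mv):

Initial wavelength: λ₁ = h/(mv₁) = 1.12 × 10^-13 m
Final wavelength: λ₂ = h/(mv₂) = 2.24 × 10^-14 m

Since λ ∝ 1/v, when velocity increases by a factor of 5, the wavelength decreases by a factor of 5.

λ₂/λ₁ = v₁/v₂ = 1/5

The wavelength decreases by a factor of 5.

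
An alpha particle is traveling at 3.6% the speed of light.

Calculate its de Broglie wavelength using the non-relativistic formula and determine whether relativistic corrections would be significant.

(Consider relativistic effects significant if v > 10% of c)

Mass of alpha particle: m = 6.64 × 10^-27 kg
No, relativistic corrections are not needed.

Using the non-relativistic de Broglie formula λ = h/(mv):

v = 3.6% × c = 1.079 × 10^7 m/s

λ = h/(mv)
λ = (6.626 × 10^-34 J·s) / (6.64 × 10^-27 kg × 1.079 × 10^7 m/s)
λ = 9.25 × 10^-15 m

Since v = 3.6% of c < 10% of c, relativistic corrections are NOT significant and this non-relativistic result is a good approximation.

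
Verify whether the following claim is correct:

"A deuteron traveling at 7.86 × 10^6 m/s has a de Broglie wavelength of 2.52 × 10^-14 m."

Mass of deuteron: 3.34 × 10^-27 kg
True

The claim is correct.

Using λ = h/(mv):
λ = (6.626 × 10^-34 J·s) / (3.34 × 10^-27 kg × 7.86 × 10^6 m/s)
λ = 2.52 × 10^-14 m

This matches the claimed value.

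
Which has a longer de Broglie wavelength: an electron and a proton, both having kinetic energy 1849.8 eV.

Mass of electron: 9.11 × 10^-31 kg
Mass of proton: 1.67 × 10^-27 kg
The electron has the longer wavelength.

Using λ = h/√(2mKE):

For electron: λ₁ = h/√(2m₁KE) = 2.85 × 10^-11 m
For proton: λ₂ = h/√(2m₂KE) = 6.66 × 10^-13 m

Since λ ∝ 1/√m at constant kinetic energy, the lighter particle has the longer wavelength.

The electron has the longer de Broglie wavelength.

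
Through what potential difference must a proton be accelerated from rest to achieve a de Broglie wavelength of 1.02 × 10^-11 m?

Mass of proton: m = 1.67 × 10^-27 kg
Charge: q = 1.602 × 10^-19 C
7.89 V

From λ = h/√(2mqV), we solve for V:

λ² = h²/(2mqV)
V = h²/(2mqλ²)
V = (6.626 × 10^-34 J·s)² / (2 × 1.67 × 10^-27 kg × 1.602 × 10^-19 C × (1.02 × 10^-11 m)²)
V = 7.89 V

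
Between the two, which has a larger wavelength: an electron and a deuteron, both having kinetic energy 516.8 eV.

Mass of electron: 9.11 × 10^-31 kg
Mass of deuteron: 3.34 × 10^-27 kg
The electron has the longer wavelength.

Using λ = h/√(2mKE):

For electron: λ₁ = h/√(2m₁KE) = 5.39 × 10^-11 m
For deuteron: λ₂ = h/√(2m₂KE) = 8.91 × 10^-13 m

Since λ ∝ 1/√m at constant kinetic energy, the lighter particle has the longer wavelength.

The electron has the longer de Broglie wavelength.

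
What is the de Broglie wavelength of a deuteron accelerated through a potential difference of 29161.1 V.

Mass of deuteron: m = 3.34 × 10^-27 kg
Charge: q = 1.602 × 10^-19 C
1.19 × 10^-13 m

When a particle is accelerated through voltage V, it gains kinetic energy KE = qV.

The de Broglie wavelength is then λ = h/√(2mqV):

λ = h/√(2mqV)
λ = (6.626 × 10^-34 J·s) / √(2 × 3.34 × 10^-27 kg × 1.602 × 10^-19 C × 29161.1 V)
λ = 1.19 × 10^-13 m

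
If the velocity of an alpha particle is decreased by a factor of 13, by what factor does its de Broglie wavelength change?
The wavelength increases by a factor of 13.

From λ = h/(mv), the wavelength is inversely proportional to velocity:

λ ∝ 1/v

If v → v/13, then λ → 13λ

When velocity is decreased by a factor of 13, the wavelength increases by a factor of 13.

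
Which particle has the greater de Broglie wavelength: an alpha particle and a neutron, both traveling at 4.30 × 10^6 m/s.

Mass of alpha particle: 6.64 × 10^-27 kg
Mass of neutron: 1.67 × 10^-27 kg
The neutron has the longer wavelength.

Using λ = h/(mv), since both particles have the same velocity, the wavelength depends only on mass.

For alpha particle: λ₁ = h/(m₁v) = 2.32 × 10^-14 m
For neutron: λ₂ = h/(m₂v) = 9.23 × 10^-14 m

Since λ ∝ 1/m at constant velocity, the lighter particle has the longer wavelength.

The neutron has the longer de Broglie wavelength.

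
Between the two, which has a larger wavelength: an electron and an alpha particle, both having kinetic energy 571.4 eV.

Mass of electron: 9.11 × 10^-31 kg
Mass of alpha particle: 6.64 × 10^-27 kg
The electron has the longer wavelength.

Using λ = h/√(2mKE):

For electron: λ₁ = h/√(2m₁KE) = 5.13 × 10^-11 m
For alpha particle: λ₂ = h/√(2m₂KE) = 6.01 × 10^-13 m

Since λ ∝ 1/√m at constant kinetic energy, the lighter particle has the longer wavelength.

The electron has the longer de Broglie wavelength.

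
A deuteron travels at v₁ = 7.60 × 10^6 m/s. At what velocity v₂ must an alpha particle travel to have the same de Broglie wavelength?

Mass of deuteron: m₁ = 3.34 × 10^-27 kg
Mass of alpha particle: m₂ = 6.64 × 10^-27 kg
v₂ = 3.82 × 10^6 m/s

For equal de Broglie wavelengths: λ₁ = λ₂

h/(m₁v₁) = h/(m₂v₂)
m₁v₁ = m₂v₂
v₂ = v₁ · (m₁/m₂)

v₂ = 7.60 × 10^6 m/s × (3.34 × 10^-27 kg / 6.64 × 10^-27 kg)
v₂ = 3.82 × 10^6 m/s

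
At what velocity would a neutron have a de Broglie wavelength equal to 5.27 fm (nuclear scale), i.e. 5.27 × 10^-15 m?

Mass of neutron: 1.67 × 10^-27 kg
7.53 × 10^7 m/s

From λ = h/(mv), solve for v:

v = h/(mλ)
v = (6.626 × 10^-34 J·s) / (1.67 × 10^-27 kg × 5.27 × 10^-15 m)
v = 7.53 × 10^7 m/s

Note: This velocity is 25.1% of the speed of light, so relativistic corrections would be needed for a more accurate calculation.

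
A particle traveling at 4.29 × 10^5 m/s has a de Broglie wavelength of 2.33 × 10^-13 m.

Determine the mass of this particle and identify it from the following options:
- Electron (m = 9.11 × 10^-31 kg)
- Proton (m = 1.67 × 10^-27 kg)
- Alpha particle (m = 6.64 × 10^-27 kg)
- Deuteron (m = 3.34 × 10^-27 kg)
The particle is an alpha particle.

From λ = h/(mv), solve for mass:

m = h/(λv)
m = (6.626 × 10^-34 J·s) / (2.33 × 10^-13 m × 4.29 × 10^5 m/s)
m = 6.63 × 10^-27 kg

Comparing with the listed masses, this is closest to an alpha particle.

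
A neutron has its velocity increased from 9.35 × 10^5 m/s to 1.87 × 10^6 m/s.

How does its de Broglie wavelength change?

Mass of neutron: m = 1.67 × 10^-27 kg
The wavelength decreases by a factor of 2.

Using λ = h/(mv):

Initial wavelength: λ₁ = h/(mv₁) = 4.24 × 10^-13 m
Final wavelength: λ₂ = h/(mv₂) = 2.12 × 10^-13 m

Since λ ∝ 1/v, when velocity increases by a factor of 2, the wavelength decreases by a factor of 2.

λ₂/λ₁ = v₁/v₂ = 1/2

The wavelength decreases by a factor of 2.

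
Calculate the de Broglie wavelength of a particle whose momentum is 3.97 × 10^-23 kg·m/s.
1.67 × 10^-11 m

Using the de Broglie relation λ = h/p:

λ = h/p
λ = (6.626 × 10^-34 J·s) / (3.97 × 10^-23 kg·m/s)
λ = 1.67 × 10^-11 m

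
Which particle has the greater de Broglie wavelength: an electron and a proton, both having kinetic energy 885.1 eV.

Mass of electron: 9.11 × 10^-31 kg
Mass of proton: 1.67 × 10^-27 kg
The electron has the longer wavelength.

Using λ = h/√(2mKE):

For electron: λ₁ = h/√(2m₁KE) = 4.12 × 10^-11 m
For proton: λ₂ = h/√(2m₂KE) = 9.63 × 10^-13 m

Since λ ∝ 1/√m at constant kinetic energy, the lighter particle has the longer wavelength.

The electron has the longer de Broglie wavelength.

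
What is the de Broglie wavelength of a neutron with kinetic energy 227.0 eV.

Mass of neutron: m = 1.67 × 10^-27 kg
1.90 × 10^-12 m

Using λ = h/√(2mKE):

First convert KE to Joules: KE = 227.0 eV = 3.637 × 10^-17 J

λ = h/√(2mKE)
λ = (6.626 × 10^-34 J·s) / √(2 × 1.67 × 10^-27 kg × 3.637 × 10^-17 J)
λ = 1.90 × 10^-12 m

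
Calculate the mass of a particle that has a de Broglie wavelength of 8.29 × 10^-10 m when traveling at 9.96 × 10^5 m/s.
8.02 × 10^-31 kg

From the de Broglie relation λ = h/(mv), we solve for m:

m = h/(λv)
m = (6.626 × 10^-34 J·s) / (8.29 × 10^-10 m × 9.96 × 10^5 m/s)
m = 8.02 × 10^-31 kg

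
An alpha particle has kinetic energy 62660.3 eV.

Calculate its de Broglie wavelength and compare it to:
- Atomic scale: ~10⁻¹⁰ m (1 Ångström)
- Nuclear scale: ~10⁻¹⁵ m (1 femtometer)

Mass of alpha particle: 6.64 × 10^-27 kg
λ = 5.74 × 10^-14 m, which is between nuclear and atomic scales.

Using λ = h/√(2mKE):

KE = 62660.3 eV = 1.004 × 10^-14 J

λ = h/√(2mKE)
λ = (6.626 × 10^-34 J·s) / √(2 × 6.64 × 10^-27 kg × 1.004 × 10^-14 J)
λ = 5.74 × 10^-14 m

Comparison:
- Atomic scale (10⁻¹⁰ m): λ is 0.00057× this size
- Nuclear scale (10⁻¹⁵ m): λ is 57× this size

The wavelength is between nuclear and atomic scales.

This wavelength is appropriate for probing atomic structure but too large for nuclear physics experiments.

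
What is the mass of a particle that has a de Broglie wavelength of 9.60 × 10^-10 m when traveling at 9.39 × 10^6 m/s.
7.35 × 10^-32 kg

From the de Broglie relation λ = h/(mv), we solve for m:

m = h/(λv)
m = (6.626 × 10^-34 J·s) / (9.60 × 10^-10 m × 9.39 × 10^6 m/s)
m = 7.35 × 10^-32 kg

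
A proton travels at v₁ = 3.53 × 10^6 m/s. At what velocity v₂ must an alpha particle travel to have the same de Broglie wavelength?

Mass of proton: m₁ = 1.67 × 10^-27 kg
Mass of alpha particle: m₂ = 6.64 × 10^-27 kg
v₂ = 8.88 × 10^5 m/s

For equal de Broglie wavelengths: λ₁ = λ₂

h/(m₁v₁) = h/(m₂v₂)
m₁v₁ = m₂v₂
v₂ = v₁ · (m₁/m₂)

v₂ = 3.53 × 10^6 m/s × (1.67 × 10^-27 kg / 6.64 × 10^-27 kg)
v₂ = 8.88 × 10^5 m/s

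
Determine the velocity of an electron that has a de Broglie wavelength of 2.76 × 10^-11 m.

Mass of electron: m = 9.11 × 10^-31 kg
2.64 × 10^7 m/s

From the de Broglie relation λ = h/(mv), we solve for v:

v = h/(mλ)
v = (6.626 × 10^-34 J·s) / (9.11 × 10^-31 kg × 2.76 × 10^-11 m)
v = 2.64 × 10^7 m/s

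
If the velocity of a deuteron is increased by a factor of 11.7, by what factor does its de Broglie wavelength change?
The wavelength decreases by a factor of 11.7.

From λ = h/(mv), the wavelength is inversely proportional to velocity:

λ ∝ 1/v

If v → 11.7v, then λ → λ/11.7

When velocity is increased by a factor of 11.7, the wavelength decreases by a factor of 11.7.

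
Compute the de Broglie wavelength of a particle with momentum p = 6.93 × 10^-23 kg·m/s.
9.56 × 10^-12 m

Using the de Broglie relation λ = h/p:

λ = h/p
λ = (6.626 × 10^-34 J·s) / (6.93 × 10^-23 kg·m/s)
λ = 9.56 × 10^-12 m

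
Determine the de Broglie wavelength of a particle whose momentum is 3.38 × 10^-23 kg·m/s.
1.96 × 10^-11 m

Using the de Broglie relation λ = h/p:

λ = h/p
λ = (6.626 × 10^-34 J·s) / (3.38 × 10^-23 kg·m/s)
λ = 1.96 × 10^-11 m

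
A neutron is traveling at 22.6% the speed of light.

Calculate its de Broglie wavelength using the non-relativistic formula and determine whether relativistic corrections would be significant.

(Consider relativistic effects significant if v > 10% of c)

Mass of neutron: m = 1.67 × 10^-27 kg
Yes, relativistic corrections are needed.

Using the non-relativistic de Broglie formula λ = h/(mv):

v = 22.6% × c = 6.775 × 10^7 m/s

λ = h/(mv)
λ = (6.626 × 10^-34 J·s) / (1.67 × 10^-27 kg × 6.775 × 10^7 m/s)
λ = 5.86 × 10^-15 m

Since v = 22.6% of c > 10% of c, relativistic corrections ARE significant and the actual wavelength would differ from this non-relativistic estimate.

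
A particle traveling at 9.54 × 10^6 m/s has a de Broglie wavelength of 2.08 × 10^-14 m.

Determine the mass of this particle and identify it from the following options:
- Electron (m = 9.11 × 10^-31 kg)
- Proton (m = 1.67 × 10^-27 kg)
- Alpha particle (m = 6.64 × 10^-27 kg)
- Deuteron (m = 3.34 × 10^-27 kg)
The particle is a deuteron.

From λ = h/(mv), solve for mass:

m = h/(λv)
m = (6.626 × 10^-34 J·s) / (2.08 × 10^-14 m × 9.54 × 10^6 m/s)
m = 3.34 × 10^-27 kg

Comparing with the listed masses, this is closest to a deuteron.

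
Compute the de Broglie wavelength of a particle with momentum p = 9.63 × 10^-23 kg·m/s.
6.88 × 10^-12 m

Using the de Broglie relation λ = h/p:

λ = h/p
λ = (6.626 × 10^-34 J·s) / (9.63 × 10^-23 kg·m/s)
λ = 6.88 × 10^-12 m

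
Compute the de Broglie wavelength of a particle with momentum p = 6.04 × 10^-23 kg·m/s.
1.10 × 10^-11 m

Using the de Broglie relation λ = h/p:

λ = h/p
λ = (6.626 × 10^-34 J·s) / (6.04 × 10^-23 kg·m/s)
λ = 1.10 × 10^-11 m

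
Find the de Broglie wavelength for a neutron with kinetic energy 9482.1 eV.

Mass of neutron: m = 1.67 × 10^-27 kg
2.94 × 10^-13 m

Using λ = h/√(2mKE):

First convert KE to Joules: KE = 9482.1 eV = 1.519 × 10^-15 J

λ = h/√(2mKE)
λ = (6.626 × 10^-34 J·s) / √(2 × 1.67 × 10^-27 kg × 1.519 × 10^-15 J)
λ = 2.94 × 10^-13 m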